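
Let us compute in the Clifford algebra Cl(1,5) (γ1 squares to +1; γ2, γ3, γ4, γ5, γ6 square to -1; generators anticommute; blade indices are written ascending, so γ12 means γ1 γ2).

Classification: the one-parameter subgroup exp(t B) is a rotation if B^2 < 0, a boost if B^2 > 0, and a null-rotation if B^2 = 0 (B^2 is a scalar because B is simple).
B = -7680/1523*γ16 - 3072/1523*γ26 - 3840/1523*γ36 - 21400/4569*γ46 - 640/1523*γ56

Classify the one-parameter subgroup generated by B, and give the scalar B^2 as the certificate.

B^2 term by term: the squares give (-7680/1523)^2*(γ16)^2 + (-3072/1523)^2*(γ26)^2 + (-3840/1523)^2*(γ36)^2 + (-21400/4569)^2*(γ46)^2 + (-640/1523)^2*(γ56)^2 = 58982400/2319529*(+1) + 9437184/2319529*(-1) + 14745600/2319529*(-1) + 457960000/20875761*(-1) + 409600/2319529*(-1) = -64/9 (each basis 2-blade squares to minus the product of its generators' squares); cross terms between blades sharing an index anticommute and cancel. So B^2 = -64/9.
Answer: rotation, certificate B^2 = -64/9. No conjugation can change B^2 = -64/9; the sign gives the class.


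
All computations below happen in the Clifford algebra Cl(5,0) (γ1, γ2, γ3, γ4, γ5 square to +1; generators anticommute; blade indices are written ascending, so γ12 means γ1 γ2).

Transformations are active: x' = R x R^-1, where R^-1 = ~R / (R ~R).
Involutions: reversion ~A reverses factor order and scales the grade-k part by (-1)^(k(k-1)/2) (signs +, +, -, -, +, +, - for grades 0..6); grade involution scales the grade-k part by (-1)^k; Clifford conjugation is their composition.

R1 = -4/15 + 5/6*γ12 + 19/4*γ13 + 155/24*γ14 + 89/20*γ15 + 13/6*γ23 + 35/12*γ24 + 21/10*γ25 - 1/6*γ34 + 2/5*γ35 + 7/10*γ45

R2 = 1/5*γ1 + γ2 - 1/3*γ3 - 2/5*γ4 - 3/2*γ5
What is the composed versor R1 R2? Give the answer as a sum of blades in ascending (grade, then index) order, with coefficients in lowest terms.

Distribute over the terms of R2 (each basis-blade product reordered to ascending indices, repeated generators contracted through their squares):
R1 (1/5*γ1) = -4/75*γ1 - 1/6*γ2 - 19/20*γ3 - 31/24*γ4 - 89/100*γ5 + 13/30*γ123 + 7/12*γ124 + 21/50*γ125 - 1/30*γ134 + 2/25*γ135 + 7/50*γ145
R1 (γ2) = 5/6*γ1 - 4/15*γ2 - 13/6*γ3 - 35/12*γ4 - 21/10*γ5 - 19/4*γ123 - 155/24*γ124 - 89/20*γ125 - 1/6*γ234 + 2/5*γ235 + 7/10*γ245
R1 (-1/3*γ3) = -19/12*γ1 - 13/18*γ2 + 4/45*γ3 - 1/18*γ4 + 2/15*γ5 - 5/18*γ123 + 155/72*γ134 + 89/60*γ135 + 35/36*γ234 + 7/10*γ235 - 7/30*γ345
R1 (-2/5*γ4) = -31/12*γ1 - 7/6*γ2 + 1/15*γ3 + 8/75*γ4 + 7/25*γ5 - 1/3*γ124 - 19/10*γ134 + 89/50*γ145 - 13/15*γ234 + 21/25*γ245 + 4/25*γ345
R1 (-3/2*γ5) = -267/40*γ1 - 63/20*γ2 - 3/5*γ3 - 21/20*γ4 + 2/5*γ5 - 5/4*γ125 - 57/8*γ135 - 155/16*γ145 - 13/4*γ235 - 35/8*γ245 + 1/4*γ345
Summing the partial products and collecting blades:
Answer: -6037/600*γ1 - 197/36*γ2 - 641/180*γ3 - 9373/1800*γ4 - 653/300*γ5 - 827/180*γ123 - 149/24*γ124 - 132/25*γ125 + 79/360*γ134 - 3337/600*γ135 - 3107/400*γ145 - 11/180*γ234 - 43/20*γ235 - 567/200*γ245 + 53/300*γ345


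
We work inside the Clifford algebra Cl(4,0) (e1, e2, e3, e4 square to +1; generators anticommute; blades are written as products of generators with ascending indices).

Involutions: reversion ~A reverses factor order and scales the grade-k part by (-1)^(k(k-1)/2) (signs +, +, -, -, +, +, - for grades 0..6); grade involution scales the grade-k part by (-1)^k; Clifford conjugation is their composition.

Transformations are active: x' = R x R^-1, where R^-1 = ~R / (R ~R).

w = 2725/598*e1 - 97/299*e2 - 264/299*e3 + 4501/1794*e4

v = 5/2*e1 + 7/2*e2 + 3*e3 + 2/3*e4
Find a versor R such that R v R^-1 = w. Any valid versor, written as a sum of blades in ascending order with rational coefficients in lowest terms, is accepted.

Since q(v) = q(w) = 503/18, the sum R = v + w = 2110/299*e1 + 1899/598*e2 + 633/299*e3 + 1899/598*e4 does the job whenever invertible.
Answer: 2110/299*e1 + 1899/598*e2 + 633/299*e3 + 1899/598*e4


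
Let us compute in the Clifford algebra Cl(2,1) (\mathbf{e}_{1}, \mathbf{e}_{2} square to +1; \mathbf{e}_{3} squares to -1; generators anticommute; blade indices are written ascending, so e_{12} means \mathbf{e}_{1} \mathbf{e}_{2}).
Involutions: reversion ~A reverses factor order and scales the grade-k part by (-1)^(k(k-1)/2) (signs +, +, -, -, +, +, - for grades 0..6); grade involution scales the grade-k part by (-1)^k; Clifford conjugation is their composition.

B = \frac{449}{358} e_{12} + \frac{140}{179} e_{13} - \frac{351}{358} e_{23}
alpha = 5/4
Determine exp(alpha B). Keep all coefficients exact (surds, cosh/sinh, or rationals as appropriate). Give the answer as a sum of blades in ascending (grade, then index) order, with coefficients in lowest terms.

B^2 term by term: the squares give (\frac{449}{358})^2*(e_{12})^2 + (\frac{140}{179})^2*(e_{13})^2 + (-\frac{351}{358})^2*(e_{23})^2 = \frac{201601}{128164}*(-1) + \frac{19600}{32041}*(+1) + \frac{123201}{128164}*(+1) = 0 (each basis 2-blade squares to minus the product of its generators' squares); cross terms between blades sharing an index anticommute and cancel. So B^2 = 0.
B^2 = 0, so the series truncates immediately: exp(alpha B) = 1 + alpha B (parabolic case).
Answer: 1 + \frac{2245}{1432} e_{12} + \frac{175}{179} e_{13} - \frac{1755}{1432} e_{23}


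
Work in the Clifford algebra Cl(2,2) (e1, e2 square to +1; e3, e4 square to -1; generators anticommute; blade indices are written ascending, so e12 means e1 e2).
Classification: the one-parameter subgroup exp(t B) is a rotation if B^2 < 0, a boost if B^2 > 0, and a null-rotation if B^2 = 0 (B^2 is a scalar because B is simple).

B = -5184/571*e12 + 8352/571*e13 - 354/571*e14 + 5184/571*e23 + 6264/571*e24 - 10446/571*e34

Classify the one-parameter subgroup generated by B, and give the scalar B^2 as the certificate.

B^2 term by term: the squares give (-5184/571)^2*(e12)^2 + (8352/571)^2*(e13)^2 + (-354/571)^2*(e14)^2 + (5184/571)^2*(e23)^2 + (6264/571)^2*(e24)^2 + (-10446/571)^2*(e34)^2 = 26873856/326041*(-1) + 69755904/326041*(+1) + 125316/326041*(+1) + 26873856/326041*(+1) + 39237696/326041*(+1) + 109118916/326041*(-1) = 0 (each basis 2-blade squares to minus the product of its generators' squares); cross terms between blades sharing an index anticommute and cancel; the commuting (index-disjoint) pairs give grade-4 terms 2*c*c'*(blade product), which cancel blade by blade — e1234: 108304128/326041 - 104633856/326041 - 3670272/326041 = 0 — confirming B is simple. So B^2 = 0.
Answer: null-rotation, certificate B^2 = 0. No conjugation can change B^2 = 0; the sign gives the class.


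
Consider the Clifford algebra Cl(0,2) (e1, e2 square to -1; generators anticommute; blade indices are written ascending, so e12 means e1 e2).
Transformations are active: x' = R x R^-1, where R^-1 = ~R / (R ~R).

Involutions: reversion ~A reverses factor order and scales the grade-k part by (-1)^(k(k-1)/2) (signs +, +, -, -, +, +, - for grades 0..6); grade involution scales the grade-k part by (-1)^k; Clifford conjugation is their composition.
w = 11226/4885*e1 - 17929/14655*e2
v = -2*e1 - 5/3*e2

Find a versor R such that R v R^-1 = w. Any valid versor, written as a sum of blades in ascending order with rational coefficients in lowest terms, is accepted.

Why this works: both vectors square to -61/9, so q(v) = q(w) and R = v + w = 1456/4885*e1 - 14118/4885*e2 carries v to w — its own direction survives, the complement (v - w)/2 flips.
Answer: 1456/4885*e1 - 14118/4885*e2


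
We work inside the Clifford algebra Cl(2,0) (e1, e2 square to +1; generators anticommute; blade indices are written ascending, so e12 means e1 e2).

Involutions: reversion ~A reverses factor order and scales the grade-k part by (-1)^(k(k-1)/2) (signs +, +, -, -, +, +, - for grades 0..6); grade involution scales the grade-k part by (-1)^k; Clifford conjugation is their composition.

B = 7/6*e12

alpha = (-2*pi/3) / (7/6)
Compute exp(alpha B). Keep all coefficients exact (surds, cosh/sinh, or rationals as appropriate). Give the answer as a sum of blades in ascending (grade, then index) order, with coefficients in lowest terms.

B^2 = (7/6)^2*(e12)^2 = 49/36*(-1) = -49/36 (a basis 2-blade squares to minus the product of its generators' squares).
B^2 = -49/36 — B^2 < 0, so the exponential closes trigonometrically: l = 7/6, alpha*l = -2*pi/3, so exp(alpha B) = cos(-2*pi/3) + (sin(-2*pi/3)/(7/6))*B = -1/2 + (-3*sqrt(3)/7)*B.
Answer: -1/2 - sqrt(3)/2*e12


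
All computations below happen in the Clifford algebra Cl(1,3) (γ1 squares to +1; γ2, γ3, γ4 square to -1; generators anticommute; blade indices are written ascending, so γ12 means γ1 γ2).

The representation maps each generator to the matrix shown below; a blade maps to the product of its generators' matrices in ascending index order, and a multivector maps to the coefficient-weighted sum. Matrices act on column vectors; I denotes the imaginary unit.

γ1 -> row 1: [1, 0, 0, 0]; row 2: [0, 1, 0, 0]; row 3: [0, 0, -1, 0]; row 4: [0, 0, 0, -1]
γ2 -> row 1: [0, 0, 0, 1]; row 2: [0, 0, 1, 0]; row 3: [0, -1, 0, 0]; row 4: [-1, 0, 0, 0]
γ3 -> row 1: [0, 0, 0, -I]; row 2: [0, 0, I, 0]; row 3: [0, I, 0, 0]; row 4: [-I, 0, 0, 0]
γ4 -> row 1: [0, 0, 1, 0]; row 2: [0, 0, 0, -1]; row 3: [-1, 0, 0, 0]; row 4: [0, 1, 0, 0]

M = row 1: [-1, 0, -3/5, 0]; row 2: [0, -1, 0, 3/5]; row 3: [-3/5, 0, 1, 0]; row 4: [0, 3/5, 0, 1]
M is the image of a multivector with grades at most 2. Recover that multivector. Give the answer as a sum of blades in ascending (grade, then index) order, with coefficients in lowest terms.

Method: the blade images are trace-orthogonal — tr(rho(e_A) rho(e_B)^-1) = 4 if A = B and 0 otherwise — and rho(e_A)^-1 = (e_A)^2 * rho(e_A) with (e_A)^2 = +1 or -1, so the coefficient of e_A in the preimage is (e_A)^2 * tr(M rho(e_A))/4.
Nonzero projections over blades of grade <= 2: γ1: (γ1)^2 = +1, tr(M rho(γ1)) = -4, coefficient -1; γ14: (γ14)^2 = +1, tr(M rho(γ14)) = -12/5, coefficient -3/5. Every other blade of grade <= 2 projects to 0.
Answer: -γ1 - 3/5*γ14


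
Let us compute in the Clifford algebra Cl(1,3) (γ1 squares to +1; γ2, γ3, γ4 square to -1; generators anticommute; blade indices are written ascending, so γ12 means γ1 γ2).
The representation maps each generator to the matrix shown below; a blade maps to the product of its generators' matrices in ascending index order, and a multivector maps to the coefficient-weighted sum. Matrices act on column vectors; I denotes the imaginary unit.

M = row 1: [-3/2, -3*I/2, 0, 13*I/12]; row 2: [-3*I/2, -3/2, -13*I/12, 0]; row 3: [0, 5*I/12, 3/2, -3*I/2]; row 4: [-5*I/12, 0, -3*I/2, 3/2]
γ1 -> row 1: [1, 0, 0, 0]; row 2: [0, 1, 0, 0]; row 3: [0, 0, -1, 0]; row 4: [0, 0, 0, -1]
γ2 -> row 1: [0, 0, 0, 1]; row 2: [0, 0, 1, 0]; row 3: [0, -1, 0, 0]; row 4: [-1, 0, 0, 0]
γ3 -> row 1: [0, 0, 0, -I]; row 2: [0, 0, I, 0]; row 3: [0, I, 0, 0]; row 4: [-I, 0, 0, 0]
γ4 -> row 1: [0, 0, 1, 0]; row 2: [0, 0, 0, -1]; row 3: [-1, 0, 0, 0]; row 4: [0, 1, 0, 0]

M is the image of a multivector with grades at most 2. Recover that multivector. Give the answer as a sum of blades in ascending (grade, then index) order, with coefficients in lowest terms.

Method: the blade images are trace-orthogonal — tr(rho(e_A) rho(e_B)^-1) = 4 if A = B and 0 otherwise — and rho(e_A)^-1 = (e_A)^2 * rho(e_A) with (e_A)^2 = +1 or -1, so the coefficient of e_A in the preimage is (e_A)^2 * tr(M rho(e_A))/4.
Nonzero projections over blades of grade <= 2: γ1: (γ1)^2 = +1, tr(M rho(γ1)) = -6, coefficient -3/2; γ3: (γ3)^2 = -1, tr(M rho(γ3)) = 4/3, coefficient -1/3; γ13: (γ13)^2 = +1, tr(M rho(γ13)) = -3, coefficient -3/4; γ34: (γ34)^2 = -1, tr(M rho(γ34)) = -6, coefficient 3/2. Every other blade of grade <= 2 projects to 0.
Answer: -3/2*γ1 - 1/3*γ3 - 3/4*γ13 + 3/2*γ34


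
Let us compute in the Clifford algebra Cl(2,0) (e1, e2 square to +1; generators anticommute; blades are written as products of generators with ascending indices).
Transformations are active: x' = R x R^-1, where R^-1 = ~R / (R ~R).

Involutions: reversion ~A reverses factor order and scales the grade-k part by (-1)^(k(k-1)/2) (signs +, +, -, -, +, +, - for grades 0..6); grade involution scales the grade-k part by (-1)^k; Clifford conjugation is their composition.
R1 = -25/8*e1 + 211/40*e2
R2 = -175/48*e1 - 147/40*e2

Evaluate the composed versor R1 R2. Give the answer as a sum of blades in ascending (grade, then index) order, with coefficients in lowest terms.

Distribute over the terms of R1 (each basis-blade product reordered to ascending indices, repeated generators contracted through their squares):
(-25/8*e1) R2 = 4375/384 + 735/64*e1 e2
(211/40*e2) R2 = -31017/1600 + 7385/384*e1 e2
Summing the partial products and collecting blades:
Answer: -76727/9600 + 11795/384*e1 e2


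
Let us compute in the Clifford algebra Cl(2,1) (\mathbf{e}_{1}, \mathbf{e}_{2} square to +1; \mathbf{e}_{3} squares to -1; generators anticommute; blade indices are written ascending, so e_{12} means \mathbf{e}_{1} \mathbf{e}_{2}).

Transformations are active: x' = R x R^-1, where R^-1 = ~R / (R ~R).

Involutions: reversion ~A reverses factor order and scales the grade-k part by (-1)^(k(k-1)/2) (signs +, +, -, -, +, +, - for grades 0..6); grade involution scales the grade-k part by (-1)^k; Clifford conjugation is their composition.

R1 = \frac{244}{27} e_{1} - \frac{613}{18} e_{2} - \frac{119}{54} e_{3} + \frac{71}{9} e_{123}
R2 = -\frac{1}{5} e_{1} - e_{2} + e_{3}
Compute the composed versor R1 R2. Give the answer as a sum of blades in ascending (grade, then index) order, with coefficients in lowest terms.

Distribute over the terms of R2 (each basis-blade product reordered to ascending indices, repeated generators contracted through their squares):
R1 (-\frac{1}{5} e_{1}) = -\frac{244}{135} - \frac{613}{90} e_{12} - \frac{119}{270} e_{13} - \frac{71}{45} e_{23}
R1 (-e_{2}) = \frac{613}{18} - \frac{244}{27} e_{12} + \frac{71}{9} e_{13} - \frac{119}{54} e_{23}
R1 (e_{3}) = \frac{119}{54} - \frac{71}{9} e_{12} + \frac{244}{27} e_{13} - \frac{613}{18} e_{23}
Summing the partial products and collecting blades:
Answer: \frac{4651}{135} - \frac{6409}{270} e_{12} + \frac{4451}{270} e_{13} - \frac{5108}{135} e_{23}


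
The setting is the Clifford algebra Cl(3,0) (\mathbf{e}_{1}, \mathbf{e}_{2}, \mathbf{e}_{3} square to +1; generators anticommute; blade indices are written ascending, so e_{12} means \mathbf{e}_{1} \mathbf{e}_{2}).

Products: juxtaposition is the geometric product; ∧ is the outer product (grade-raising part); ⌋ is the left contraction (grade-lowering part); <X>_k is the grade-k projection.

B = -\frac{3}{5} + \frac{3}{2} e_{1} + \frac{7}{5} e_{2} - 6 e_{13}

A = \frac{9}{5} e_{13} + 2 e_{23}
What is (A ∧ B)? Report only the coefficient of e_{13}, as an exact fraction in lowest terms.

step 1: -\frac{27}{25} e_{13} - \frac{6}{5} e_{23} + \frac{12}{25} e_{123}
Answer: -\frac{27}{25}


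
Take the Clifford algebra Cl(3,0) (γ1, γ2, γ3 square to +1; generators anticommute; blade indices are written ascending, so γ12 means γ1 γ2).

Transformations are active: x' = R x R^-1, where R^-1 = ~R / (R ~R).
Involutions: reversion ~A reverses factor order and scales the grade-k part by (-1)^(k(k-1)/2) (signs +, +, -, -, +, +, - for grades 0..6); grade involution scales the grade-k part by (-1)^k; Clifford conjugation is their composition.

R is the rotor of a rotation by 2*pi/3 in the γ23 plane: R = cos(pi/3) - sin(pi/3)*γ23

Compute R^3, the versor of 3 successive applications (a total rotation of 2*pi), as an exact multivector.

Because a rotor carries half the rotation angle, composing 3 copies of this γ23-plane rotor multiplies the phase: 3*(pi/3) = pi, hence R^3 = cos(pi) - sin(pi)*γ23.
cos(pi) = -1 and sin(pi) = 0, so R^3 = -1. The total rotation 2*pi is 1 full turn, so every vector returns to itself, yet the rotor is -1, on the OTHER sheet of the double cover (an odd number of 2*pi turns).
Answer: -1


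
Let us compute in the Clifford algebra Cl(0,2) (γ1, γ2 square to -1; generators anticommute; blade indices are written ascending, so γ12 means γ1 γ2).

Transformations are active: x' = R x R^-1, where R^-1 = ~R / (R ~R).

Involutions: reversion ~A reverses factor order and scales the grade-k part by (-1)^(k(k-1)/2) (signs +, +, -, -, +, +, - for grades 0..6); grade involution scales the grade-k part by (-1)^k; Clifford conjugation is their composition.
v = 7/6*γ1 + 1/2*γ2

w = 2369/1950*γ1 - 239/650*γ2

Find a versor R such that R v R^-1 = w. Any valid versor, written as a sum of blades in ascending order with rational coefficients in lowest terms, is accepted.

Construction: equal norms (both -29/18) license R = v + w = 774/325*γ1 + 43/325*γ2 — nothing changes along that direction, while (v - w)/2 changes sign, so v maps onto w.
Answer: 774/325*γ1 + 43/325*γ2


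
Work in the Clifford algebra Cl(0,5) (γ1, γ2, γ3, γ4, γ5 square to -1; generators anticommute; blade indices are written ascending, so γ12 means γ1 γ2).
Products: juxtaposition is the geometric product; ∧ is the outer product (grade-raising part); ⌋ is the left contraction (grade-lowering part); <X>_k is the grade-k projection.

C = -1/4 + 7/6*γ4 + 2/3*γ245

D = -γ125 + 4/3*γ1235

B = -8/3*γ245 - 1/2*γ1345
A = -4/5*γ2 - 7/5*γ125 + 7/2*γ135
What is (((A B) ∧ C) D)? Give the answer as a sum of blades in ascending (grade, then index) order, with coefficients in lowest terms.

step 1: 7/4*γ4 + 56/15*γ14 - 32/15*γ45 + 7/10*γ234 - 28/3*γ1234 - 2/5*γ12345
step 2: -7/16*γ4 - 14/15*γ14 + 8/15*γ45 - 7/40*γ234 + 7/3*γ1234 + 1/10*γ12345
step 3: -2/15*γ4 - 1/10*γ34 - 28/9*γ45 + 8/15*γ124 - 7/30*γ145 - 14/15*γ245 + 7/3*γ345 - 32/45*γ1234 + 7/16*γ1245 + 7/40*γ1345 - 56/45*γ2345 + 7/12*γ12345
Answer: -2/15*γ4 - 1/10*γ34 - 28/9*γ45 + 8/15*γ124 - 7/30*γ145 - 14/15*γ245 + 7/3*γ345 - 32/45*γ1234 + 7/16*γ1245 + 7/40*γ1345 - 56/45*γ2345 + 7/12*γ12345


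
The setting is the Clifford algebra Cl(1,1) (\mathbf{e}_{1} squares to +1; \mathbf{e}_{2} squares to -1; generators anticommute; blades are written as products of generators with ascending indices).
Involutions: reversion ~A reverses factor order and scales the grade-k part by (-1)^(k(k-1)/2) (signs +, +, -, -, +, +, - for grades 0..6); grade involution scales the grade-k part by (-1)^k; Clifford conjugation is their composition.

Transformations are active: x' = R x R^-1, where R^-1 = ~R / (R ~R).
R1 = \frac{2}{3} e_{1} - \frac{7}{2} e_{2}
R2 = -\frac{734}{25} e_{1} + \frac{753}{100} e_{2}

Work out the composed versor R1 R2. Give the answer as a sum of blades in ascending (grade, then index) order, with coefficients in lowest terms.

Distribute over the terms of R1 (each basis-blade product reordered to ascending indices, repeated generators contracted through their squares):
(\frac{2}{3} e_{1}) R2 = -\frac{1468}{75} + \frac{251}{50} e_{1} e_{2}
(-\frac{7}{2} e_{2}) R2 = \frac{5271}{200} - \frac{2569}{25} e_{1} e_{2}
Summing the partial products and collecting blades:
Answer: \frac{4069}{600} - \frac{4887}{50} e_{1} e_{2}


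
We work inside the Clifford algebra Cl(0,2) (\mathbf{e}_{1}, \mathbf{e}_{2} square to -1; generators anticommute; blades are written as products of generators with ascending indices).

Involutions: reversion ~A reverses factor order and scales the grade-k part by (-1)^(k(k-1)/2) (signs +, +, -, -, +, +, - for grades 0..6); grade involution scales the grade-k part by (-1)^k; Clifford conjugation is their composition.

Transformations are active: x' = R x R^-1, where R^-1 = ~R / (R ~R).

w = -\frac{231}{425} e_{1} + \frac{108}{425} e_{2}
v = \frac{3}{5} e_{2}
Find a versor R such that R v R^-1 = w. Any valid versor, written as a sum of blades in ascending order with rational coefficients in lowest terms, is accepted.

A norm check does it: q(v) = q(w) = -\frac{9}{25}, hence R = v + w = -\frac{231}{425} e_{1} + \frac{363}{425} e_{2} realises the map — parallel part kept, (v - w)/2 negated, v carried to w.
Answer: -\frac{231}{425} e_{1} + \frac{363}{425} e_{2}


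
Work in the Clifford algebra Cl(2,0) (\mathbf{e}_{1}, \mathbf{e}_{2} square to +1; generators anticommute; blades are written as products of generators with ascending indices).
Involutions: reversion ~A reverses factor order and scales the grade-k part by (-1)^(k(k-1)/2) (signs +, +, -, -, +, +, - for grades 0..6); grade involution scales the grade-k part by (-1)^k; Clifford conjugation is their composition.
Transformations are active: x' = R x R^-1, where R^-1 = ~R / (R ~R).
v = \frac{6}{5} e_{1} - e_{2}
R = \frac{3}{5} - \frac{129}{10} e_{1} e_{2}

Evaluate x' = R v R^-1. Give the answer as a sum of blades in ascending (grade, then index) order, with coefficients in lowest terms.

~R = \frac{3}{5} + \frac{129}{10} e_{1} e_{2}, and R ~R = \frac{16677}{100}, so R^-1 = ~R / (\frac{16677}{100}).
R v = \frac{681}{50} e_{1} + \frac{372}{25} e_{2}
Answer: -\frac{2042}{1853} e_{1} + \frac{10257}{9265} e_{2}


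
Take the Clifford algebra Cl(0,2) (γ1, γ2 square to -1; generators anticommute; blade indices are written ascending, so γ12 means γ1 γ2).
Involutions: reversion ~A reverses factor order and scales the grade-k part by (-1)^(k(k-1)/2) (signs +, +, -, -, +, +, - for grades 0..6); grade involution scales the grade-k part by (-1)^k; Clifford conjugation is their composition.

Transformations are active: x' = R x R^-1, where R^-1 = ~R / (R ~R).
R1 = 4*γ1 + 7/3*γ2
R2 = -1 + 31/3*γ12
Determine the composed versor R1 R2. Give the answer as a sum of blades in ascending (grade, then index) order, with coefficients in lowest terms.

Distribute over the terms of R1 (each basis-blade product reordered to ascending indices, repeated generators contracted through their squares):
(4*γ1) R2 = -4*γ1 - 124/3*γ2
(7/3*γ2) R2 = 217/9*γ1 - 7/3*γ2
Summing the partial products and collecting blades:
Answer: 181/9*γ1 - 131/3*γ2


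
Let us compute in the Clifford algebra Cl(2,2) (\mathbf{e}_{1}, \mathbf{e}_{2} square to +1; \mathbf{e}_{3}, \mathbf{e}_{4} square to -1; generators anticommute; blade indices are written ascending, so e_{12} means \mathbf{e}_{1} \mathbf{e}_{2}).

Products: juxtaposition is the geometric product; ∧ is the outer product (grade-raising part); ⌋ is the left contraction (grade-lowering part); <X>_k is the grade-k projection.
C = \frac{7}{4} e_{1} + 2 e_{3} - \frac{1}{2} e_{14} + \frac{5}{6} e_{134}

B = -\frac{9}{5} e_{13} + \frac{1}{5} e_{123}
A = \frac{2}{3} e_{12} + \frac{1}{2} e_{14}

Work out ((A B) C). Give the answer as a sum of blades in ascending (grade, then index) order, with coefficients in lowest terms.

step 1: -\frac{2}{15} e_{3} + \frac{6}{5} e_{23} - \frac{9}{10} e_{34} - \frac{1}{10} e_{234}
step 2: \frac{4}{15} + \frac{3}{4} e_{1} - \frac{12}{5} e_{2} - \frac{9}{5} e_{4} - \frac{1}{12} e_{12} - \frac{13}{60} e_{13} - \frac{1}{9} e_{14} - \frac{1}{5} e_{24} + \frac{43}{20} e_{123} - e_{124} - \frac{197}{120} e_{134} - \frac{17}{40} e_{1234}
Answer: \frac{4}{15} + \frac{3}{4} e_{1} - \frac{12}{5} e_{2} - \frac{9}{5} e_{4} - \frac{1}{12} e_{12} - \frac{13}{60} e_{13} - \frac{1}{9} e_{14} - \frac{1}{5} e_{24} + \frac{43}{20} e_{123} - e_{124} - \frac{197}{120} e_{134} - \frac{17}{40} e_{1234}


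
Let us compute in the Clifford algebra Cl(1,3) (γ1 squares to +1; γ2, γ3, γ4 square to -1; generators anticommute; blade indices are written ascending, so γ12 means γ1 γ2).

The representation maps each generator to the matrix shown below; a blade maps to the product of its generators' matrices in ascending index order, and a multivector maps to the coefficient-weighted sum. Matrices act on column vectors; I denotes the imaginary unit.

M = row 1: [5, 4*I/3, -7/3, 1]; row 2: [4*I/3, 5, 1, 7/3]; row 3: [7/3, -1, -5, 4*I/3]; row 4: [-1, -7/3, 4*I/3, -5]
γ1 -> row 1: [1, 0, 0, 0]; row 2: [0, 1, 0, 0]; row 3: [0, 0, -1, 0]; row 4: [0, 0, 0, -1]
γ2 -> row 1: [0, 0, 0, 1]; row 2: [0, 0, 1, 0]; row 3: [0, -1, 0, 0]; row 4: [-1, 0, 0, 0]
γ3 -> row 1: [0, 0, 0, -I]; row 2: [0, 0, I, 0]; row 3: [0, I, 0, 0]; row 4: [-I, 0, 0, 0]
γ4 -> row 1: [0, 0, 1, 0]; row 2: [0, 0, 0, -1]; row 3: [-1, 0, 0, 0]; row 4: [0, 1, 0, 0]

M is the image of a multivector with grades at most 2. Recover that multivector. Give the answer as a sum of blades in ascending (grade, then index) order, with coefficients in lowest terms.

Method: the blade images are trace-orthogonal — tr(rho(e_A) rho(e_B)^-1) = 4 if A = B and 0 otherwise — and rho(e_A)^-1 = (e_A)^2 * rho(e_A) with (e_A)^2 = +1 or -1, so the coefficient of e_A in the preimage is (e_A)^2 * tr(M rho(e_A))/4.
Nonzero projections over blades of grade <= 2: γ1: (γ1)^2 = +1, tr(M rho(γ1)) = 20, coefficient 5; γ2: (γ2)^2 = -1, tr(M rho(γ2)) = -4, coefficient 1; γ4: (γ4)^2 = -1, tr(M rho(γ4)) = 28/3, coefficient -7/3; γ34: (γ34)^2 = -1, tr(M rho(γ34)) = 16/3, coefficient -4/3. Every other blade of grade <= 2 projects to 0.
Answer: 5*γ1 + γ2 - 7/3*γ4 - 4/3*γ34


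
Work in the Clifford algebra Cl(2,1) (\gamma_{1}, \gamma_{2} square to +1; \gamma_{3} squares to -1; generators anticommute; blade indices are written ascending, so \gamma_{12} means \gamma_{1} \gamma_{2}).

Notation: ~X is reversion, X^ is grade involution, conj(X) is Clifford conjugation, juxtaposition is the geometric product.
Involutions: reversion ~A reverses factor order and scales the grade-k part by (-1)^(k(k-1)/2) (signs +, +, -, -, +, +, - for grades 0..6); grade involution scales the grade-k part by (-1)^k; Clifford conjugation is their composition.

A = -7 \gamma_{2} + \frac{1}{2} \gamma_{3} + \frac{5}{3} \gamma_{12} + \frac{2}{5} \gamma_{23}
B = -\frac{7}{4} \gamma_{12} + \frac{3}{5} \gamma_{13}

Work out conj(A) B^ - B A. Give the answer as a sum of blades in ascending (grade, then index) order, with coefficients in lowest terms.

first term: -\frac{35}{12} + \frac{239}{20} \gamma_{1} + \frac{6}{25} \gamma_{12} - \frac{7}{10} \gamma_{13} + \gamma_{23} - \frac{133}{40} \gamma_{123}
second term: \frac{35}{12} + \frac{239}{20} \gamma_{1} + \frac{6}{25} \gamma_{12} - \frac{7}{10} \gamma_{13} + \gamma_{23} + \frac{133}{40} \gamma_{123}
Answer: -\frac{35}{6} - \frac{133}{20} \gamma_{123}


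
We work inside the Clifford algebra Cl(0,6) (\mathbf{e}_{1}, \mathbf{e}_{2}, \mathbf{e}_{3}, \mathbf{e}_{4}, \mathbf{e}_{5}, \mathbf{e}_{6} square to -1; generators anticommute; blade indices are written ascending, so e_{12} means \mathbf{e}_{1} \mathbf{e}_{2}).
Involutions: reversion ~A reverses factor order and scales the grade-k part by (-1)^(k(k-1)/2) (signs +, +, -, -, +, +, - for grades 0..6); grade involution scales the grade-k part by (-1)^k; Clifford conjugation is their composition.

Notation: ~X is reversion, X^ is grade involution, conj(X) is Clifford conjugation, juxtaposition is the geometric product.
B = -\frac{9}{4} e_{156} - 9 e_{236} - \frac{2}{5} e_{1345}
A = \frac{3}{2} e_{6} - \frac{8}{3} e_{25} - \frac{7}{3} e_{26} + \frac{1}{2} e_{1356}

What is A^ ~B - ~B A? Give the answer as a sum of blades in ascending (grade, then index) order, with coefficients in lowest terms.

first term: -\frac{177}{8} e_{3} + \frac{27}{8} e_{15} + \frac{27}{2} e_{23} + \frac{1}{5} e_{46} - \frac{39}{4} e_{125} + 6 e_{126} + 24 e_{356} - \frac{16}{15} e_{1234} + \frac{3}{5} e_{13456} - \frac{14}{15} e_{123456}
second term: -\frac{159}{8} e_{3} - \frac{27}{8} e_{15} - \frac{27}{2} e_{23} - \frac{1}{5} e_{46} + \frac{3}{4} e_{125} - 6 e_{126} - 24 e_{356} + \frac{16}{15} e_{1234} - \frac{3}{5} e_{13456} - \frac{14}{15} e_{123456}
Answer: -\frac{9}{4} e_{3} + \frac{27}{4} e_{15} + 27 e_{23} + \frac{2}{5} e_{46} - \frac{21}{2} e_{125} + 12 e_{126} + 48 e_{356} - \frac{32}{15} e_{1234} + \frac{6}{5} e_{13456}


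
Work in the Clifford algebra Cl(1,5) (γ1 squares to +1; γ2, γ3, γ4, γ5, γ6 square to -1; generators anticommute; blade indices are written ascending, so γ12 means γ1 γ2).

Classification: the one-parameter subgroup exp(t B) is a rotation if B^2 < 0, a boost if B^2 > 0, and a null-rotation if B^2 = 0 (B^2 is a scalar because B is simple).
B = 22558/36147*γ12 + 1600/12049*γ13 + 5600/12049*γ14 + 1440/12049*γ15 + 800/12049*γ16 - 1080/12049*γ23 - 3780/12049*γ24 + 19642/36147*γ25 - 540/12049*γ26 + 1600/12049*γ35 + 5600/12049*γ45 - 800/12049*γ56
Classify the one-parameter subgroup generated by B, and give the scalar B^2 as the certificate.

B^2 term by term: the squares give (22558/36147)^2*(γ12)^2 + (1600/12049)^2*(γ13)^2 + (5600/12049)^2*(γ14)^2 + (1440/12049)^2*(γ15)^2 + (800/12049)^2*(γ16)^2 + (-1080/12049)^2*(γ23)^2 + (-3780/12049)^2*(γ24)^2 + (19642/36147)^2*(γ25)^2 + (-540/12049)^2*(γ26)^2 + (1600/12049)^2*(γ35)^2 + (5600/12049)^2*(γ45)^2 + (-800/12049)^2*(γ56)^2 = 508863364/1306605609*(+1) + 2560000/145178401*(+1) + 31360000/145178401*(+1) + 2073600/145178401*(+1) + 640000/145178401*(+1) + 1166400/145178401*(-1) + 14288400/145178401*(-1) + 385808164/1306605609*(-1) + 291600/145178401*(-1) + 2560000/145178401*(-1) + 31360000/145178401*(-1) + 640000/145178401*(-1) = 0 (each basis 2-blade squares to minus the product of its generators' squares); cross terms between blades sharing an index anticommute and cancel; the commuting (index-disjoint) pairs give grade-4 terms 2*c*c'*(blade product), which cancel blade by blade — γ1234: 12096000/145178401 - 12096000/145178401 = 0; γ1235: 72185600/435535203 - 62854400/435535203 - 3110400/145178401 = 0; γ1236: 1728000/145178401 - 1728000/145178401 = 0; γ1245: 252649600/435535203 - 219990400/435535203 - 10886400/145178401 = 0; γ1246: 6048000/145178401 - 6048000/145178401 = 0; γ1256: -36092800/435535203 + 1555200/145178401 + 31427200/435535203 = 0; γ1345: 17920000/145178401 - 17920000/145178401 = 0; γ1356: -2560000/145178401 + 2560000/145178401 = 0; γ1456: -8960000/145178401 + 8960000/145178401 = 0; γ2345: -12096000/145178401 + 12096000/145178401 = 0; γ2356: 1728000/145178401 - 1728000/145178401 = 0; γ2456: 6048000/145178401 - 6048000/145178401 = 0 — confirming B is simple. So B^2 = 0.
Answer: null-rotation, certificate B^2 = 0. Why this suffices: the scalar 0 survives any versor conjugation, so its sign alone determines the class however B is presented.


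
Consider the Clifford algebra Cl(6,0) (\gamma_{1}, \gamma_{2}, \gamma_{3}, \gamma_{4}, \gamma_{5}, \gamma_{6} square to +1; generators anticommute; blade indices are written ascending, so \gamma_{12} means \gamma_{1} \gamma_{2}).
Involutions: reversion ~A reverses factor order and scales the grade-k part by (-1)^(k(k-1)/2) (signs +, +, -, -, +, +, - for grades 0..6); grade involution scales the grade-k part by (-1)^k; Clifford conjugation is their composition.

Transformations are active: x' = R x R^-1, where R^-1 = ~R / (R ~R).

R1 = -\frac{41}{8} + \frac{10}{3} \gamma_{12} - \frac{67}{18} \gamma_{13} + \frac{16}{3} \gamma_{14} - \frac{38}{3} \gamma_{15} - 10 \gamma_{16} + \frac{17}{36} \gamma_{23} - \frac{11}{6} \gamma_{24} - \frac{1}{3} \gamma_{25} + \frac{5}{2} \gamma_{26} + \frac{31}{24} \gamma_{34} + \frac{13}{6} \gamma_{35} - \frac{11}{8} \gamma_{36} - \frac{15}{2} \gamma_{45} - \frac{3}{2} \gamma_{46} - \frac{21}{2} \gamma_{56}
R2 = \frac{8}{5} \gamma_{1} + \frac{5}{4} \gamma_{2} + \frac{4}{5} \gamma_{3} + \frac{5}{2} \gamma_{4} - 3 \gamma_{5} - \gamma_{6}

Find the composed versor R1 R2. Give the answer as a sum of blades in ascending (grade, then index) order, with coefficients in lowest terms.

Distribute over the terms of R2 (each basis-blade product reordered to ascending indices, repeated generators contracted through their squares):
R1 (\frac{8}{5} \gamma_{1}) = -\frac{41}{5} \gamma_{1} - \frac{16}{3} \gamma_{2} + \frac{268}{45} \gamma_{3} - \frac{128}{15} \gamma_{4} + \frac{304}{15} \gamma_{5} + 16 \gamma_{6} + \frac{34}{45} \gamma_{123} - \frac{44}{15} \gamma_{124} - \frac{8}{15} \gamma_{125} + 4 \gamma_{126} + \frac{31}{15} \gamma_{134} + \frac{52}{15} \gamma_{135} - \frac{11}{5} \gamma_{136} - 12 \gamma_{145} - \frac{12}{5} \gamma_{146} - \frac{84}{5} \gamma_{156}
R1 (\frac{5}{4} \gamma_{2}) = \frac{25}{6} \gamma_{1} - \frac{205}{32} \gamma_{2} - \frac{85}{144} \gamma_{3} + \frac{55}{24} \gamma_{4} + \frac{5}{12} \gamma_{5} - \frac{25}{8} \gamma_{6} + \frac{335}{72} \gamma_{123} - \frac{20}{3} \gamma_{124} + \frac{95}{6} \gamma_{125} + \frac{25}{2} \gamma_{126} + \frac{155}{96} \gamma_{234} + \frac{65}{24} \gamma_{235} - \frac{55}{32} \gamma_{236} - \frac{75}{8} \gamma_{245} - \frac{15}{8} \gamma_{246} - \frac{105}{8} \gamma_{256}
R1 (\frac{4}{5} \gamma_{3}) = -\frac{134}{45} \gamma_{1} + \frac{17}{45} \gamma_{2} - \frac{41}{10} \gamma_{3} - \frac{31}{30} \gamma_{4} - \frac{26}{15} \gamma_{5} + \frac{11}{10} \gamma_{6} + \frac{8}{3} \gamma_{123} - \frac{64}{15} \gamma_{134} + \frac{152}{15} \gamma_{135} + 8 \gamma_{136} + \frac{22}{15} \gamma_{234} + \frac{4}{15} \gamma_{235} - 2 \gamma_{236} - 6 \gamma_{345} - \frac{6}{5} \gamma_{346} - \frac{42}{5} \gamma_{356}
R1 (\frac{5}{2} \gamma_{4}) = \frac{40}{3} \gamma_{1} - \frac{55}{12} \gamma_{2} + \frac{155}{48} \gamma_{3} - \frac{205}{16} \gamma_{4} + \frac{75}{4} \gamma_{5} + \frac{15}{4} \gamma_{6} + \frac{25}{3} \gamma_{124} - \frac{335}{36} \gamma_{134} + \frac{95}{3} \gamma_{145} + 25 \gamma_{146} + \frac{85}{72} \gamma_{234} + \frac{5}{6} \gamma_{245} - \frac{25}{4} \gamma_{246} - \frac{65}{12} \gamma_{345} + \frac{55}{16} \gamma_{346} - \frac{105}{4} \gamma_{456}
R1 (-3 \gamma_{5}) = 38 \gamma_{1} + \gamma_{2} - \frac{13}{2} \gamma_{3} + \frac{45}{2} \gamma_{4} + \frac{123}{8} \gamma_{5} - \frac{63}{2} \gamma_{6} - 10 \gamma_{125} + \frac{67}{6} \gamma_{135} - 16 \gamma_{145} - 30 \gamma_{156} - \frac{17}{12} \gamma_{235} + \frac{11}{2} \gamma_{245} + \frac{15}{2} \gamma_{256} - \frac{31}{8} \gamma_{345} - \frac{33}{8} \gamma_{356} - \frac{9}{2} \gamma_{456}
R1 (-\gamma_{6}) = 10 \gamma_{1} - \frac{5}{2} \gamma_{2} + \frac{11}{8} \gamma_{3} + \frac{3}{2} \gamma_{4} + \frac{21}{2} \gamma_{5} + \frac{41}{8} \gamma_{6} - \frac{10}{3} \gamma_{126} + \frac{67}{18} \gamma_{136} - \frac{16}{3} \gamma_{146} + \frac{38}{3} \gamma_{156} - \frac{17}{36} \gamma_{236} + \frac{11}{6} \gamma_{246} + \frac{1}{3} \gamma_{256} - \frac{31}{24} \gamma_{346} - \frac{13}{6} \gamma_{356} + \frac{15}{2} \gamma_{456}
Summing the partial products and collecting blades:
Answer: \frac{4889}{90} \gamma_{1} - \frac{25121}{1440} \gamma_{2} - \frac{227}{360} \gamma_{3} + \frac{313}{80} \gamma_{4} + \frac{2543}{40} \gamma_{5} - \frac{173}{20} \gamma_{6} + \frac{323}{40} \gamma_{123} - \frac{19}{15} \gamma_{124} + \frac{53}{10} \gamma_{125} + \frac{79}{6} \gamma_{126} - \frac{2071}{180} \gamma_{134} + \frac{743}{30} \gamma_{135} + \frac{857}{90} \gamma_{136} + \frac{11}{3} \gamma_{145} + \frac{259}{15} \gamma_{146} - \frac{512}{15} \gamma_{156} + \frac{6137}{1440} \gamma_{234} + \frac{187}{120} \gamma_{235} - \frac{1207}{288} \gamma_{236} - \frac{73}{24} \gamma_{245} - \frac{151}{24} \gamma_{246} - \frac{127}{24} \gamma_{256} - \frac{367}{24} \gamma_{345} + \frac{227}{240} \gamma_{346} - \frac{1763}{120} \gamma_{356} - \frac{93}{4} \gamma_{456}


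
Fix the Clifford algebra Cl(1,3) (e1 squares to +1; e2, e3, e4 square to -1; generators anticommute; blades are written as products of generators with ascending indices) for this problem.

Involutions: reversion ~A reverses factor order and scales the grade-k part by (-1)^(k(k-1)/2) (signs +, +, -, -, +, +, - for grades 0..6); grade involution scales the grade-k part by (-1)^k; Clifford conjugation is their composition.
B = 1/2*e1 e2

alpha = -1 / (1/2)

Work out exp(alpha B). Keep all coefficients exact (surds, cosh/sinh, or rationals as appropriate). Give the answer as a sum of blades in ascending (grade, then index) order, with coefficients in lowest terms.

B^2 = (1/2)^2*(e1 e2)^2 = 1/4*(+1) = 1/4 (a basis 2-blade squares to minus the product of its generators' squares).
B^2 = 1/4 — the positive square puts this in the hyperbolic regime; l = 1/2, alpha*l = -1, so exp(alpha B) = cosh(-1) + (sinh(-1)/(1/2))*B = cosh(1) + (-2*sinh(1))*B.
Answer: cosh(1) - sinh(1)*e1 e2


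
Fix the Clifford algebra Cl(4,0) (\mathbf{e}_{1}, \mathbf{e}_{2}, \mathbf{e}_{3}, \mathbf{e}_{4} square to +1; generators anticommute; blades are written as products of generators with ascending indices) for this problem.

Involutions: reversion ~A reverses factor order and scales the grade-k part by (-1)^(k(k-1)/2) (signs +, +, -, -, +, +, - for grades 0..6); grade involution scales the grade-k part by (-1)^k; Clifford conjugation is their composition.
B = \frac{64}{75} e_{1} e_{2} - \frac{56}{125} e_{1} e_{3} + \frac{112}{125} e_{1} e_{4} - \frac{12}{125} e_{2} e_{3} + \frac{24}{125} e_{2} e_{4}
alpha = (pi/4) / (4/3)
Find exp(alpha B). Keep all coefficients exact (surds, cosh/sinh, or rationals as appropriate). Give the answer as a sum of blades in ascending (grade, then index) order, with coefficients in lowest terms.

B^2 term by term: the squares give (\frac{64}{75})^2*(e_{1} e_{2})^2 + (-\frac{56}{125})^2*(e_{1} e_{3})^2 + (\frac{112}{125})^2*(e_{1} e_{4})^2 + (-\frac{12}{125})^2*(e_{2} e_{3})^2 + (\frac{24}{125})^2*(e_{2} e_{4})^2 = \frac{4096}{5625}*(-1) + \frac{3136}{15625}*(-1) + \frac{12544}{15625}*(-1) + \frac{144}{15625}*(-1) + \frac{576}{15625}*(-1) = -\frac{16}{9} (each basis 2-blade squares to minus the product of its generators' squares); cross terms between blades sharing an index anticommute and cancel; the commuting (index-disjoint) pairs give grade-4 terms 2*c*c'*(blade product), which cancel blade by blade — e_{1} e_{2} e_{3} e_{4}: \frac{2688}{15625} - \frac{2688}{15625} = 0 — confirming B is simple. So B^2 = -\frac{16}{9}.
B^2 = -\frac{16}{9} — the series telescopes trigonometrically here: l = \frac{4}{3}, alpha*l = \frac{\pi}{4}, so exp(alpha B) = cos(\frac{\pi}{4}) + (sin(\frac{\pi}{4})/(\frac{4}{3}))*B = \frac{\sqrt{2}}{2} + (\frac{3 \sqrt{2}}{8})*B.
Answer: \frac{\sqrt{2}}{2} + \frac{8 \sqrt{2}}{25} e_{1} e_{2} - \frac{21 \sqrt{2}}{125} e_{1} e_{3} + \frac{42 \sqrt{2}}{125} e_{1} e_{4} - \frac{9 \sqrt{2}}{250} e_{2} e_{3} + \frac{9 \sqrt{2}}{125} e_{2} e_{4}


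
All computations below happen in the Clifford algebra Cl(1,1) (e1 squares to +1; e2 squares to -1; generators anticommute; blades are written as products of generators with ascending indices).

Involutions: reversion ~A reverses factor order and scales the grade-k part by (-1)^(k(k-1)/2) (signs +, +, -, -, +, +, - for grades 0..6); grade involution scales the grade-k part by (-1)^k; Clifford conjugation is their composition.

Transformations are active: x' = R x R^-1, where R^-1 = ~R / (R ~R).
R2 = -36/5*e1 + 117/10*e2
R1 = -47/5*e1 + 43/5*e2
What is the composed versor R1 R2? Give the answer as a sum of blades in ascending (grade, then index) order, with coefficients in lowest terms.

Distribute over the terms of R1 (each basis-blade product reordered to ascending indices, repeated generators contracted through their squares):
(-47/5*e1) R2 = 1692/25 - 5499/50*e1 e2
(43/5*e2) R2 = -5031/50 + 1548/25*e1 e2
Summing the partial products and collecting blades:
Answer: -1647/50 - 2403/50*e1 e2


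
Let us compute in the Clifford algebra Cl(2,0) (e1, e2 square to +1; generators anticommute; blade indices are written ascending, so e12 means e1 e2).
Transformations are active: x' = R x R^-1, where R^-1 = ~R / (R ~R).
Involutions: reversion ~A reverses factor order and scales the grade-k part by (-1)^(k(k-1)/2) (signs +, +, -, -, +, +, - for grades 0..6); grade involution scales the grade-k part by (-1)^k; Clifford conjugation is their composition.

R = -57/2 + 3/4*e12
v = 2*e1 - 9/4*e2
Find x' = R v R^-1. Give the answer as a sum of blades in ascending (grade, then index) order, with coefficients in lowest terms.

~R = -57/2 - 3/4*e12, and R ~R = 13005/16, so R^-1 = ~R / (13005/16).
R v = -939/16*e1 + 501/8*e2
Answer: 3057/1445*e1 - 12379/5780*e2


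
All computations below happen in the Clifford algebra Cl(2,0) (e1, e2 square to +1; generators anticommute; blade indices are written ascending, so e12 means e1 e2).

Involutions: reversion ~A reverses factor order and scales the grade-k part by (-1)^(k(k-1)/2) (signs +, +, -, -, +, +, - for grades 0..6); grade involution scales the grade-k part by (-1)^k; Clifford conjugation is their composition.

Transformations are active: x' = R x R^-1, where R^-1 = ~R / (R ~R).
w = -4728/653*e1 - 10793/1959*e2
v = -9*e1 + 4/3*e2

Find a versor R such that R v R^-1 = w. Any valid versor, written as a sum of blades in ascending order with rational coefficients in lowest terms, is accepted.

Why this works: both vectors square to 745/9, so q(v) = q(w) and R = v + w = -10605/653*e1 - 2727/653*e2 carries v to w — its own direction survives, the complement (v - w)/2 flips.
Answer: -10605/653*e1 - 2727/653*e2
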